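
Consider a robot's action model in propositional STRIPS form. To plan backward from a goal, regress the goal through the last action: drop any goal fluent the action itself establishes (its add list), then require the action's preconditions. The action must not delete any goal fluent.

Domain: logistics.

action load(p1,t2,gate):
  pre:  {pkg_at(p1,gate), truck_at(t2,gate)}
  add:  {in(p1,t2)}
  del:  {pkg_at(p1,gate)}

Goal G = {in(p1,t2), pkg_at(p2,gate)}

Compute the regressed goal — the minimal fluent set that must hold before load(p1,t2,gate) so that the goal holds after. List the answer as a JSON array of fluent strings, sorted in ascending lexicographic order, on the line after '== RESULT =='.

Regress:
  G ∩ del = {}  (empty — regression defined)
  G \ add = {in(p1,t2), pkg_at(p2,gate)} \ {in(p1,t2)} = {pkg_at(p2,gate)}
  ∪ pre   = {pkg_at(p2,gate)} ∪ {pkg_at(p1,gate), truck_at(t2,gate)}
          = {pkg_at(p1,gate), pkg_at(p2,gate), truck_at(t2,gate)}

== RESULT ==
["pkg_at(p1,gate)", "pkg_at(p2,gate)", "truck_at(t2,gate)"]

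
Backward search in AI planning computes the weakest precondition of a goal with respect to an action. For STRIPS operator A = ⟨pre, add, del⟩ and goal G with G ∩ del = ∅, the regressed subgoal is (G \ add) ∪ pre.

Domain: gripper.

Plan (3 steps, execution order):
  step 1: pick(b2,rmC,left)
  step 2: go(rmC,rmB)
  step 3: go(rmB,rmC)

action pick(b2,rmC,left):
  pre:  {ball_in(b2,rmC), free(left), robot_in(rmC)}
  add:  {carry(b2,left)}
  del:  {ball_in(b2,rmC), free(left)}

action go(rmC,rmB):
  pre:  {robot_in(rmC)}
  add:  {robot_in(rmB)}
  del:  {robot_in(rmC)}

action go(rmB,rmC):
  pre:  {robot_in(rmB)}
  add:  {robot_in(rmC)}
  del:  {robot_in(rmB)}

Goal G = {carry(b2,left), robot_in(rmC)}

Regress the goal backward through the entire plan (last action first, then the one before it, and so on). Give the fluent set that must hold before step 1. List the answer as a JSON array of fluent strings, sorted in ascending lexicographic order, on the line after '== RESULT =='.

Work backward from the goal:
  through step 3 (go(rmB,rmC)): drop {robot_in(rmC)}, keep {carry(b2,left)}, require {robot_in(rmB)}
    → {carry(b2,left), robot_in(rmB)}
  through step 2 (go(rmC,rmB)): drop {robot_in(rmB)}, keep {carry(b2,left)}, require {robot_in(rmC)}
    → {carry(b2,left), robot_in(rmC)}
  through step 1 (pick(b2,rmC,left)): drop {carry(b2,left)}, keep {robot_in(rmC)}, require {ball_in(b2,rmC), free(left), robot_in(rmC)}
    → {ball_in(b2,rmC), free(left), robot_in(rmC)}

== RESULT ==
["ball_in(b2,rmC)", "free(left)", "robot_in(rmC)"]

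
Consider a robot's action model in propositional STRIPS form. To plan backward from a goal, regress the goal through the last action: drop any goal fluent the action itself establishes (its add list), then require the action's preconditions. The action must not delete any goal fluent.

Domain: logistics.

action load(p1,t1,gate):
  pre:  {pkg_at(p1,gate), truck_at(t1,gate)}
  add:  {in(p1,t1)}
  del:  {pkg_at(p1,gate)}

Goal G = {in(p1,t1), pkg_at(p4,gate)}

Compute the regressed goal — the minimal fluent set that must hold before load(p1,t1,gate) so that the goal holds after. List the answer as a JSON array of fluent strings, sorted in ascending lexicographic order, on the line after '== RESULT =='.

Compute (G \ add) ∪ pre:
  G ∩ del = {}  (empty — regression defined)
  G \ add = {in(p1,t1), pkg_at(p4,gate)} \ {in(p1,t1)} = {pkg_at(p4,gate)}
  ∪ pre   = {pkg_at(p4,gate)} ∪ {pkg_at(p1,gate), truck_at(t1,gate)}
          = {pkg_at(p1,gate), pkg_at(p4,gate), truck_at(t1,gate)}

== RESULT ==
["pkg_at(p1,gate)", "pkg_at(p4,gate)", "truck_at(t1,gate)"]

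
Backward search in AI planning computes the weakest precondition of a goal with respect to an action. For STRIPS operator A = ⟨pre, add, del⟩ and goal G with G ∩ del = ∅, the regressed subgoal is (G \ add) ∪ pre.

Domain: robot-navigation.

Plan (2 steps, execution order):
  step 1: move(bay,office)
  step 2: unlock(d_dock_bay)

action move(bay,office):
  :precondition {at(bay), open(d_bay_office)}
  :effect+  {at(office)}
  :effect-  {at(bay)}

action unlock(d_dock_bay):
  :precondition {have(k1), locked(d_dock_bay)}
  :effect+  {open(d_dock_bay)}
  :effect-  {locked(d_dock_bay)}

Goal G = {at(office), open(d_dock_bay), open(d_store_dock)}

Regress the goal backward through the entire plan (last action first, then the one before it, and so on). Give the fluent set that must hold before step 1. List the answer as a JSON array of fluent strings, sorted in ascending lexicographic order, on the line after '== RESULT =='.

Work backward from the goal:
  through step 2 (unlock(d_dock_bay)): drop {open(d_dock_bay)}, keep {at(office), open(d_store_dock)}, require {have(k1), locked(d_dock_bay)}
    → {at(office), have(k1), locked(d_dock_bay), open(d_store_dock)}
  through step 1 (move(bay,office)): drop {at(office)}, keep {have(k1), locked(d_dock_bay), open(d_store_dock)}, require {at(bay), open(d_bay_office)}
    → {at(bay), have(k1), locked(d_dock_bay), open(d_bay_office), open(d_store_dock)}

== RESULT ==
["at(bay)", "have(k1)", "locked(d_dock_bay)", "open(d_bay_office)", "open(d_store_dock)"]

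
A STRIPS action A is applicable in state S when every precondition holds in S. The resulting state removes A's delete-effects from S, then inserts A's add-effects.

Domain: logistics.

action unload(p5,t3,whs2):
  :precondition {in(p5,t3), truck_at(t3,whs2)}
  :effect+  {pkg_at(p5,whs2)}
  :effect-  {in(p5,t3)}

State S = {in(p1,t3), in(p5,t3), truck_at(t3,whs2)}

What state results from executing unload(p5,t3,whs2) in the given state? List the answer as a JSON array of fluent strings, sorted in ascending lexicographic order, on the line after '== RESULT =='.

Progress:
  pre ⊆ S: {in(p5,t3), truck_at(t3,whs2)} ⊆ S  — applicable
  S \ del = {in(p1,t3), truck_at(t3,whs2)}
  ∪ add   = {in(p1,t3), pkg_at(p5,whs2), truck_at(t3,whs2)}

== RESULT ==
["in(p1,t3)", "pkg_at(p5,whs2)", "truck_at(t3,whs2)"]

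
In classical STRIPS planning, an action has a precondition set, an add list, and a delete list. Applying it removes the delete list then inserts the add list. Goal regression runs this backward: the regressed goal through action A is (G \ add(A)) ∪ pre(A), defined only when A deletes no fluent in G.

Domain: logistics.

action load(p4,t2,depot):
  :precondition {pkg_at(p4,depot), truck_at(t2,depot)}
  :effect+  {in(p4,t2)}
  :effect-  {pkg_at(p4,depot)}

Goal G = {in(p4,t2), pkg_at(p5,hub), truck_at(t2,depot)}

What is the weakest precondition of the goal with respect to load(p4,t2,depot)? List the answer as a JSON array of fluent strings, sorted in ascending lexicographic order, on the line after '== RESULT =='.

Regress:
  G ∩ del = {}  (empty — regression defined)
  G \ add = {in(p4,t2), pkg_at(p5,hub), truck_at(t2,depot)} \ {in(p4,t2)} = {pkg_at(p5,hub), truck_at(t2,depot)}
  ∪ pre   = {pkg_at(p5,hub), truck_at(t2,depot)} ∪ {pkg_at(p4,depot), truck_at(t2,depot)}
          = {pkg_at(p4,depot), pkg_at(p5,hub), truck_at(t2,depot)}

== RESULT ==
["pkg_at(p4,depot)", "pkg_at(p5,hub)", "truck_at(t2,depot)"]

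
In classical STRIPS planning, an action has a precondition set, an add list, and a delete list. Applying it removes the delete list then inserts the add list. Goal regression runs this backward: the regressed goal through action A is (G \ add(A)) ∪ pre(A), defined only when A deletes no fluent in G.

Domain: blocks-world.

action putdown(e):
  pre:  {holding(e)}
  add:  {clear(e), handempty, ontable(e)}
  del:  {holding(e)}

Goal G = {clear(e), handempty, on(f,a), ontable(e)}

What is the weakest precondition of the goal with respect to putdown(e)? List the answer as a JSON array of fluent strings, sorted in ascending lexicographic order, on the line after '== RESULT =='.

Regress:
  G ∩ del = {}  (empty — regression defined)
  G \ add = {clear(e), handempty, on(f,a), ontable(e)} \ {clear(e), handempty, ontable(e)} = {on(f,a)}
  ∪ pre   = {on(f,a)} ∪ {holding(e)}
          = {holding(e), on(f,a)}

== RESULT ==
["holding(e)", "on(f,a)"]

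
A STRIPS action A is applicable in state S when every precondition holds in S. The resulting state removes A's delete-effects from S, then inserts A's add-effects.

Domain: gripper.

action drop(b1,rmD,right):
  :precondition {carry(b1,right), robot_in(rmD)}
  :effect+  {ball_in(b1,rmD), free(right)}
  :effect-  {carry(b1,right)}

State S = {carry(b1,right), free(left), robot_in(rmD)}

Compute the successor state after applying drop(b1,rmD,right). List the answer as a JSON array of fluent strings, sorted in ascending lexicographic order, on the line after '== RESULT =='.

Compute (S \ del) ∪ add:
  pre ⊆ S: {carry(b1,right), robot_in(rmD)} ⊆ S  — applicable
  S \ del = {free(left), robot_in(rmD)}
  ∪ add   = {ball_in(b1,rmD), free(left), free(right), robot_in(rmD)}

== RESULT ==
["ball_in(b1,rmD)", "free(left)", "free(right)", "robot_in(rmD)"]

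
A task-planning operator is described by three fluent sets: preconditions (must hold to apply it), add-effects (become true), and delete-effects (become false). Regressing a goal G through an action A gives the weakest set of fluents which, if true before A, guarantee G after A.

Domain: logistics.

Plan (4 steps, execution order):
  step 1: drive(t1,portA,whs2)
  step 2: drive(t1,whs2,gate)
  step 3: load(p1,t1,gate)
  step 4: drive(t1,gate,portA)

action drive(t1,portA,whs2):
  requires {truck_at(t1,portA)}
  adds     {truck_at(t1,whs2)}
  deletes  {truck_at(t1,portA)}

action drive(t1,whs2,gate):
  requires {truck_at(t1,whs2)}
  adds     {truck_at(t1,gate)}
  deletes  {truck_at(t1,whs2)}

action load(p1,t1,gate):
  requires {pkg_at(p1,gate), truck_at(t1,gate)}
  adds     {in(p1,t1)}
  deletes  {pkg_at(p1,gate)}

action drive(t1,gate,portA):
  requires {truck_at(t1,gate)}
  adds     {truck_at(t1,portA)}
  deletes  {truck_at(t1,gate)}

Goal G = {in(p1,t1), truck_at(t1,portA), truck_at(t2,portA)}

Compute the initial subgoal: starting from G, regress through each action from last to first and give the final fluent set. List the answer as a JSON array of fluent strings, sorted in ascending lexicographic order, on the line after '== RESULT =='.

Regress step by step:
  through step 4 (drive(t1,gate,portA)): drop {truck_at(t1,portA)}, keep {in(p1,t1), truck_at(t2,portA)}, require {truck_at(t1,gate)}
    → {in(p1,t1), truck_at(t1,gate), truck_at(t2,portA)}
  through step 3 (load(p1,t1,gate)): drop {in(p1,t1)}, keep {truck_at(t1,gate), truck_at(t2,portA)}, require {pkg_at(p1,gate), truck_at(t1,gate)}
    → {pkg_at(p1,gate), truck_at(t1,gate), truck_at(t2,portA)}
  through step 2 (drive(t1,whs2,gate)): drop {truck_at(t1,gate)}, keep {pkg_at(p1,gate), truck_at(t2,portA)}, require {truck_at(t1,whs2)}
    → {pkg_at(p1,gate), truck_at(t1,whs2), truck_at(t2,portA)}
  through step 1 (drive(t1,portA,whs2)): drop {truck_at(t1,whs2)}, keep {pkg_at(p1,gate), truck_at(t2,portA)}, require {truck_at(t1,portA)}
    → {pkg_at(p1,gate), truck_at(t1,portA), truck_at(t2,portA)}

== RESULT ==
["pkg_at(p1,gate)", "truck_at(t1,portA)", "truck_at(t2,portA)"]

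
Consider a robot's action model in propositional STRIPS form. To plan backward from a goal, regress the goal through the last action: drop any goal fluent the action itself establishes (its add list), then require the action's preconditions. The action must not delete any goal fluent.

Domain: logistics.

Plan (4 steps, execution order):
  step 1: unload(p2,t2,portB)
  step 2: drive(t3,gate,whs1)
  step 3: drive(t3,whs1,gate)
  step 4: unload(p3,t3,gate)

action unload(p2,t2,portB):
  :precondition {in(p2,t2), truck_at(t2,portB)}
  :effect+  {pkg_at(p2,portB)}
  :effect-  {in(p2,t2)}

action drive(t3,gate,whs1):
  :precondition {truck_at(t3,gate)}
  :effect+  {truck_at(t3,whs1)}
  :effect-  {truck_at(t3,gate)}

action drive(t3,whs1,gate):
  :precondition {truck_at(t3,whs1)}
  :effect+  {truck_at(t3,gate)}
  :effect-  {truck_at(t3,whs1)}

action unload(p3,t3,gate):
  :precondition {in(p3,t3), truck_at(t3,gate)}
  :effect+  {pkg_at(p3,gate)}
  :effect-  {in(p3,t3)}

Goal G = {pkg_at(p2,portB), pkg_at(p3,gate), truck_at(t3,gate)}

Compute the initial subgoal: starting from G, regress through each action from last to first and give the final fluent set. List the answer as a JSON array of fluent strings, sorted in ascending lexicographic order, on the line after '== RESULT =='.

Regress step by step:
  through step 4 (unload(p3,t3,gate)): drop {pkg_at(p3,gate)}, keep {pkg_at(p2,portB), truck_at(t3,gate)}, require {in(p3,t3), truck_at(t3,gate)}
    → {in(p3,t3), pkg_at(p2,portB), truck_at(t3,gate)}
  through step 3 (drive(t3,whs1,gate)): drop {truck_at(t3,gate)}, keep {in(p3,t3), pkg_at(p2,portB)}, require {truck_at(t3,whs1)}
    → {in(p3,t3), pkg_at(p2,portB), truck_at(t3,whs1)}
  through step 2 (drive(t3,gate,whs1)): drop {truck_at(t3,whs1)}, keep {in(p3,t3), pkg_at(p2,portB)}, require {truck_at(t3,gate)}
    → {in(p3,t3), pkg_at(p2,portB), truck_at(t3,gate)}
  through step 1 (unload(p2,t2,portB)): drop {pkg_at(p2,portB)}, keep {in(p3,t3), truck_at(t3,gate)}, require {in(p2,t2), truck_at(t2,portB)}
    → {in(p2,t2), in(p3,t3), truck_at(t2,portB), truck_at(t3,gate)}

== RESULT ==
["in(p2,t2)", "in(p3,t3)", "truck_at(t2,portB)", "truck_at(t3,gate)"]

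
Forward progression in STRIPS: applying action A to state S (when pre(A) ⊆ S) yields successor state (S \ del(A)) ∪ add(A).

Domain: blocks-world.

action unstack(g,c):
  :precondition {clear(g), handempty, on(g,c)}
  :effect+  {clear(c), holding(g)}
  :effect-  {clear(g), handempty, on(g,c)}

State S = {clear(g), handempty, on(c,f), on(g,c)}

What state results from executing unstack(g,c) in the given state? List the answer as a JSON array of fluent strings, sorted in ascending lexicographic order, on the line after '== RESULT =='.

Compute (S \ del) ∪ add:
  pre ⊆ S: {clear(g), handempty, on(g,c)} ⊆ S  — applicable
  S \ del = {on(c,f)}
  ∪ add   = {clear(c), holding(g), on(c,f)}

== RESULT ==
["clear(c)", "holding(g)", "on(c,f)"]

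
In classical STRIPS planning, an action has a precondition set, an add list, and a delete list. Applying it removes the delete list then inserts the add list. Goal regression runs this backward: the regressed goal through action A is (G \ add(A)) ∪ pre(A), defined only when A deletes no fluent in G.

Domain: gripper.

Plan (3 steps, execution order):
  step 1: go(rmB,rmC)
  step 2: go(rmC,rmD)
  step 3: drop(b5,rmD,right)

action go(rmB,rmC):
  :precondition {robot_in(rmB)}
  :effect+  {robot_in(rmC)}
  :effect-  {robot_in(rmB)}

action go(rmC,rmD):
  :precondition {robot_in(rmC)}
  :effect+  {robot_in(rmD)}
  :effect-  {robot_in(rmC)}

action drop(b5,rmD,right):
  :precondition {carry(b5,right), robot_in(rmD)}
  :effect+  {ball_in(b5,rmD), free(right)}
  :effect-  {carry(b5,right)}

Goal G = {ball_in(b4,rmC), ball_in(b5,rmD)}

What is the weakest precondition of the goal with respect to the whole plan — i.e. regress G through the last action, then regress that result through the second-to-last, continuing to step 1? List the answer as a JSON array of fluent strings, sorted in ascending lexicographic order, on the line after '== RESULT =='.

Regress step by step:
  through step 3 (drop(b5,rmD,right)): drop {ball_in(b5,rmD)}, keep {ball_in(b4,rmC)}, require {carry(b5,right), robot_in(rmD)}
    → {ball_in(b4,rmC), carry(b5,right), robot_in(rmD)}
  through step 2 (go(rmC,rmD)): drop {robot_in(rmD)}, keep {ball_in(b4,rmC), carry(b5,right)}, require {robot_in(rmC)}
    → {ball_in(b4,rmC), carry(b5,right), robot_in(rmC)}
  through step 1 (go(rmB,rmC)): drop {robot_in(rmC)}, keep {ball_in(b4,rmC), carry(b5,right)}, require {robot_in(rmB)}
    → {ball_in(b4,rmC), carry(b5,right), robot_in(rmB)}

== RESULT ==
["ball_in(b4,rmC)", "carry(b5,right)", "robot_in(rmB)"]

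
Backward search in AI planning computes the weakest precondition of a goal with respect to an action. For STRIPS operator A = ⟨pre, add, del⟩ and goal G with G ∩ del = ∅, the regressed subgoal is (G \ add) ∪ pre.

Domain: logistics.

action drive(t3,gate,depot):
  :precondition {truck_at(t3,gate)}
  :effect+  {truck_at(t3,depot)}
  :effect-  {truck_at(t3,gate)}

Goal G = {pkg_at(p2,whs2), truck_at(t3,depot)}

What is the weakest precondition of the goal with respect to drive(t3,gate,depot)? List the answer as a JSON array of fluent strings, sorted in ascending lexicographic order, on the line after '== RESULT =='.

Compute (G \ add) ∪ pre:
  G ∩ del = {}  (empty — regression defined)
  G \ add = {pkg_at(p2,whs2), truck_at(t3,depot)} \ {truck_at(t3,depot)} = {pkg_at(p2,whs2)}
  ∪ pre   = {pkg_at(p2,whs2)} ∪ {truck_at(t3,gate)}
          = {pkg_at(p2,whs2), truck_at(t3,gate)}

== RESULT ==
["pkg_at(p2,whs2)", "truck_at(t3,gate)"]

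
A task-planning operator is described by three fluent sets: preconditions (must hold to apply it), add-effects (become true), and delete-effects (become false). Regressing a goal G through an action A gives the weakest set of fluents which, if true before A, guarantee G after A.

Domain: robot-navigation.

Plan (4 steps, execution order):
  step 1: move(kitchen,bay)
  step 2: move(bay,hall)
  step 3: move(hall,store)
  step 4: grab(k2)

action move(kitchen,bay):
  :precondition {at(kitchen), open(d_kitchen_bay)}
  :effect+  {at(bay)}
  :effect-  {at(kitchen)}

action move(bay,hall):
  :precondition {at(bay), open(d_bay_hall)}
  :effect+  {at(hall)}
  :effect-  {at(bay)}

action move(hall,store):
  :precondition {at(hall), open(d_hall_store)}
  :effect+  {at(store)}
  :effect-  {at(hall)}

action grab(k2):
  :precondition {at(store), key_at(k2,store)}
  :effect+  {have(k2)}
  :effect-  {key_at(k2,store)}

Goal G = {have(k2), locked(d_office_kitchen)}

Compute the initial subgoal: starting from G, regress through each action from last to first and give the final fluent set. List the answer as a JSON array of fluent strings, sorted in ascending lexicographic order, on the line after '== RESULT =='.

Regress step by step:
  through step 4 (grab(k2)): drop {have(k2)}, keep {locked(d_office_kitchen)}, require {at(store), key_at(k2,store)}
    → {at(store), key_at(k2,store), locked(d_office_kitchen)}
  through step 3 (move(hall,store)): drop {at(store)}, keep {key_at(k2,store), locked(d_office_kitchen)}, require {at(hall), open(d_hall_store)}
    → {at(hall), key_at(k2,store), locked(d_office_kitchen), open(d_hall_store)}
  through step 2 (move(bay,hall)): drop {at(hall)}, keep {key_at(k2,store), locked(d_office_kitchen), open(d_hall_store)}, require {at(bay), open(d_bay_hall)}
    → {at(bay), key_at(k2,store), locked(d_office_kitchen), open(d_bay_hall), open(d_hall_store)}
  through step 1 (move(kitchen,bay)): drop {at(bay)}, keep {key_at(k2,store), locked(d_office_kitchen), open(d_bay_hall), open(d_hall_store)}, require {at(kitchen), open(d_kitchen_bay)}
    → {at(kitchen), key_at(k2,store), locked(d_office_kitchen), open(d_bay_hall), open(d_hall_store), open(d_kitchen_bay)}

== RESULT ==
["at(kitchen)", "key_at(k2,store)", "locked(d_office_kitchen)", "open(d_bay_hall)", "open(d_hall_store)", "open(d_kitchen_bay)"]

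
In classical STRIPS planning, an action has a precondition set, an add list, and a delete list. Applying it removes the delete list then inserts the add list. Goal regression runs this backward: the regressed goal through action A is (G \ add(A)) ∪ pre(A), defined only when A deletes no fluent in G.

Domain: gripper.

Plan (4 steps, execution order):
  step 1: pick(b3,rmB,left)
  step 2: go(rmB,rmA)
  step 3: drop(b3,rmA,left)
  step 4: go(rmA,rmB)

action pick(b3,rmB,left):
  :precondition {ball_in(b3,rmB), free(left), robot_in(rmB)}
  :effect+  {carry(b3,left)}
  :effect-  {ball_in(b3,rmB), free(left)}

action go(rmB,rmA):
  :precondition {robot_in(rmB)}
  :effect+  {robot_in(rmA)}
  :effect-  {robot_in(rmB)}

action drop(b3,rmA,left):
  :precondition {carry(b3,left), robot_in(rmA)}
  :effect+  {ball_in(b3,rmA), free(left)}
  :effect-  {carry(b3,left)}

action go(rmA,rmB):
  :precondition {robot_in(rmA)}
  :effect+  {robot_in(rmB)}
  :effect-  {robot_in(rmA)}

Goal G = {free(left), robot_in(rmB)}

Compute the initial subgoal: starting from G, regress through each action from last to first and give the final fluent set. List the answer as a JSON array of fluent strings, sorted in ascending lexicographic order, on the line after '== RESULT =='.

Regress step by step:
  through step 4 (go(rmA,rmB)): drop {robot_in(rmB)}, keep {free(left)}, require {robot_in(rmA)}
    → {free(left), robot_in(rmA)}
  through step 3 (drop(b3,rmA,left)): drop {free(left)}, keep {robot_in(rmA)}, require {carry(b3,left), robot_in(rmA)}
    → {carry(b3,left), robot_in(rmA)}
  through step 2 (go(rmB,rmA)): drop {robot_in(rmA)}, keep {carry(b3,left)}, require {robot_in(rmB)}
    → {carry(b3,left), robot_in(rmB)}
  through step 1 (pick(b3,rmB,left)): drop {carry(b3,left)}, keep {robot_in(rmB)}, require {ball_in(b3,rmB), free(left), robot_in(rmB)}
    → {ball_in(b3,rmB), free(left), robot_in(rmB)}

== RESULT ==
["ball_in(b3,rmB)", "free(left)", "robot_in(rmB)"]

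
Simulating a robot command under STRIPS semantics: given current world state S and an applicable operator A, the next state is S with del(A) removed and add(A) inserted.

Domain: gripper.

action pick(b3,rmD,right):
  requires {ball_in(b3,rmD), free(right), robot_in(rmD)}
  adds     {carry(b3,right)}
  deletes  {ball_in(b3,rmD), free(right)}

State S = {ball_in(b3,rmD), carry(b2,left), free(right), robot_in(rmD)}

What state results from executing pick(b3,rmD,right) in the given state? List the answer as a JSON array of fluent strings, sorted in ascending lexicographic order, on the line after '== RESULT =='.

Progress:
  pre ⊆ S: {ball_in(b3,rmD), free(right), robot_in(rmD)} ⊆ S  — applicable
  S \ del = {carry(b2,left), robot_in(rmD)}
  ∪ add   = {carry(b2,left), carry(b3,right), robot_in(rmD)}

== RESULT ==
["carry(b2,left)", "carry(b3,right)", "robot_in(rmD)"]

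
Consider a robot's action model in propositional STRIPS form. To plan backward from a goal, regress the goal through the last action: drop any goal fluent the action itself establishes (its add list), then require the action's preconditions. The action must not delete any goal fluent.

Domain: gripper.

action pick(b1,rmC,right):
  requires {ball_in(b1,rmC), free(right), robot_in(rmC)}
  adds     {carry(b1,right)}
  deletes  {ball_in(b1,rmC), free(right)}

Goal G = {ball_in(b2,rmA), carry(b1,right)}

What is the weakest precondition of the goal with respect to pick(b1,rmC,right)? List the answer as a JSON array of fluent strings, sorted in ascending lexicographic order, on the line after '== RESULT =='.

Regress:
  G ∩ del = {}  (empty — regression defined)
  G \ add = {ball_in(b2,rmA), carry(b1,right)} \ {carry(b1,right)} = {ball_in(b2,rmA)}
  ∪ pre   = {ball_in(b2,rmA)} ∪ {ball_in(b1,rmC), free(right), robot_in(rmC)}
          = {ball_in(b1,rmC), ball_in(b2,rmA), free(right), robot_in(rmC)}

== RESULT ==
["ball_in(b1,rmC)", "ball_in(b2,rmA)", "free(right)", "robot_in(rmC)"]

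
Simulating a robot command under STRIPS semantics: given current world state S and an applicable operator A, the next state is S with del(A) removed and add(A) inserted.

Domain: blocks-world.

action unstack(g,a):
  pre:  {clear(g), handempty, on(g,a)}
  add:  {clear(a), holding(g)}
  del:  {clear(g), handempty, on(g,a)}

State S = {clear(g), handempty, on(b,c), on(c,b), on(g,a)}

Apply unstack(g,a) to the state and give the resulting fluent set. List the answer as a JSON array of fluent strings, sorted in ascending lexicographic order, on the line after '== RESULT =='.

Compute (S \ del) ∪ add:
  pre ⊆ S: {clear(g), handempty, on(g,a)} ⊆ S  — applicable
  S \ del = {on(b,c), on(c,b)}
  ∪ add   = {clear(a), holding(g), on(b,c), on(c,b)}

== RESULT ==
["clear(a)", "holding(g)", "on(b,c)", "on(c,b)"]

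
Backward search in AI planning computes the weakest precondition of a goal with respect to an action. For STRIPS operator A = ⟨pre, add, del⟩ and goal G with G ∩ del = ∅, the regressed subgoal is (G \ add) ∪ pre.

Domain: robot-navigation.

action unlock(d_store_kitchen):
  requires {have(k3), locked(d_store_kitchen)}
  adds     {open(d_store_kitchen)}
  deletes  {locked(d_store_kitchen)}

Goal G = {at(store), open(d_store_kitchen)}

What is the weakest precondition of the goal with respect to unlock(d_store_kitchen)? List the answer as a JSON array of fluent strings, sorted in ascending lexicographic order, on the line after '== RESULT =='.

Compute (G \ add) ∪ pre:
  G ∩ del = {}  (empty — regression defined)
  G \ add = {at(store), open(d_store_kitchen)} \ {open(d_store_kitchen)} = {at(store)}
  ∪ pre   = {at(store)} ∪ {have(k3), locked(d_store_kitchen)}
          = {at(store), have(k3), locked(d_store_kitchen)}

== RESULT ==
["at(store)", "have(k3)", "locked(d_store_kitchen)"]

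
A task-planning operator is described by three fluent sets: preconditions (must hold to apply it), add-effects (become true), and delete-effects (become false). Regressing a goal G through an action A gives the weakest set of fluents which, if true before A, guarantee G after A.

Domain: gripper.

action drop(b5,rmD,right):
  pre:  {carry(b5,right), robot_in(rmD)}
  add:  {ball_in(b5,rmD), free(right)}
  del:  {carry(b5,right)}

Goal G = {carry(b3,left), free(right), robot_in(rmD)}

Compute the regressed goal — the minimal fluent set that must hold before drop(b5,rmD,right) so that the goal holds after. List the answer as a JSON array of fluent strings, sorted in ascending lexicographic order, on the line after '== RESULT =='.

Compute (G \ add) ∪ pre:
  G ∩ del = {}  (empty — regression defined)
  G \ add = {carry(b3,left), free(right), robot_in(rmD)} \ {ball_in(b5,rmD), free(right)} = {carry(b3,left), robot_in(rmD)}
  ∪ pre   = {carry(b3,left), robot_in(rmD)} ∪ {carry(b5,right), robot_in(rmD)}
          = {carry(b3,left), carry(b5,right), robot_in(rmD)}

== RESULT ==
["carry(b3,left)", "carry(b5,right)", "robot_in(rmD)"]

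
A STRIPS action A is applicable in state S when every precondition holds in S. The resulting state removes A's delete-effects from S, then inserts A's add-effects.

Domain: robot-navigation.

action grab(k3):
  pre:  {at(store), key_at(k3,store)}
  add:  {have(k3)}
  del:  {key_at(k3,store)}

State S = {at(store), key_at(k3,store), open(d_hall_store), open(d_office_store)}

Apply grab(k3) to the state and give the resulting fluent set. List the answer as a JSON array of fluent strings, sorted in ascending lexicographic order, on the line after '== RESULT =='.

Progress:
  pre ⊆ S: {at(store), key_at(k3,store)} ⊆ S  — applicable
  S \ del = {at(store), open(d_hall_store), open(d_office_store)}
  ∪ add   = {at(store), have(k3), open(d_hall_store), open(d_office_store)}

== RESULT ==
["at(store)", "have(k3)", "open(d_hall_store)", "open(d_office_store)"]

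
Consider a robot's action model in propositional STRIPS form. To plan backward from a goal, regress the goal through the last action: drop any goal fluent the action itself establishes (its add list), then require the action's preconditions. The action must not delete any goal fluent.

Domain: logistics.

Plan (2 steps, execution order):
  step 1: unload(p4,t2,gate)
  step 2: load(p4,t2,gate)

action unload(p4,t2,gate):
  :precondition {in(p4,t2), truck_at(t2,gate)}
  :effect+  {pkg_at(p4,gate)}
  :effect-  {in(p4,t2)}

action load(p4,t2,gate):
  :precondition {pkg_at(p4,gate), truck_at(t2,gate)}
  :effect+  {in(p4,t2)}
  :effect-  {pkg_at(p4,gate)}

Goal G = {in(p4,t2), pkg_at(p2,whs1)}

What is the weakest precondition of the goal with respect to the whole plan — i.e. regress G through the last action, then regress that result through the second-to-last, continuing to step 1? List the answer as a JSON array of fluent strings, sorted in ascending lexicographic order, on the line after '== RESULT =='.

Work backward from the goal:
  through step 2 (load(p4,t2,gate)): drop {in(p4,t2)}, keep {pkg_at(p2,whs1)}, require {pkg_at(p4,gate), truck_at(t2,gate)}
    → {pkg_at(p2,whs1), pkg_at(p4,gate), truck_at(t2,gate)}
  through step 1 (unload(p4,t2,gate)): drop {pkg_at(p4,gate)}, keep {pkg_at(p2,whs1), truck_at(t2,gate)}, require {in(p4,t2), truck_at(t2,gate)}
    → {in(p4,t2), pkg_at(p2,whs1), truck_at(t2,gate)}

== RESULT ==
["in(p4,t2)", "pkg_at(p2,whs1)", "truck_at(t2,gate)"]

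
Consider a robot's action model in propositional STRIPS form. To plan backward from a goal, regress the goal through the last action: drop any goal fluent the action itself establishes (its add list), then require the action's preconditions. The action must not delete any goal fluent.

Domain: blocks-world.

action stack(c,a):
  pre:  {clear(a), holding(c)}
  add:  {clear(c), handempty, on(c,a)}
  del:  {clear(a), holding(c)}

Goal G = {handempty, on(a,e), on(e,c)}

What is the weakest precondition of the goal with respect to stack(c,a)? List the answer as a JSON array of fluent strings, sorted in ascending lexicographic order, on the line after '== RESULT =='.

Compute (G \ add) ∪ pre:
  G ∩ del = {}  (empty — regression defined)
  G \ add = {handempty, on(a,e), on(e,c)} \ {clear(c), handempty, on(c,a)} = {on(a,e), on(e,c)}
  ∪ pre   = {on(a,e), on(e,c)} ∪ {clear(a), holding(c)}
          = {clear(a), holding(c), on(a,e), on(e,c)}

== RESULT ==
["clear(a)", "holding(c)", "on(a,e)", "on(e,c)"]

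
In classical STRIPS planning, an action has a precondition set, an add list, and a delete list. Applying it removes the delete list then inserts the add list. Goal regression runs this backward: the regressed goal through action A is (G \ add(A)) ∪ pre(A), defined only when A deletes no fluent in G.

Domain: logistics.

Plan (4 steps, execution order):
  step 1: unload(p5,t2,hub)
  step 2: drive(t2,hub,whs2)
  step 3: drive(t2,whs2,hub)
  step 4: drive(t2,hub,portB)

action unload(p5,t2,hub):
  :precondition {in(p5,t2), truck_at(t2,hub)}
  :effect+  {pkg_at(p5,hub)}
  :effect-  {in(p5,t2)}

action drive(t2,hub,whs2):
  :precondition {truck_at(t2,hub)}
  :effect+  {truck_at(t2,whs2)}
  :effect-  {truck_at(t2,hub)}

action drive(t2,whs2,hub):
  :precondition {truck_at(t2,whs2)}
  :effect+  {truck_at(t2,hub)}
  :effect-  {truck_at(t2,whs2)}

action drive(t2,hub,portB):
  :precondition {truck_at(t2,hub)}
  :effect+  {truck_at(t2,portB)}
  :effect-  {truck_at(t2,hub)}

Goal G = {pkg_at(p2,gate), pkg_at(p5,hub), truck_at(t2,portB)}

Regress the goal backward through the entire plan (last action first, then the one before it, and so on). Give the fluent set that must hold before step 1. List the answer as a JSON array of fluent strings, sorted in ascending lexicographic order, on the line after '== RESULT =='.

Work backward from the goal:
  through step 4 (drive(t2,hub,portB)): drop {truck_at(t2,portB)}, keep {pkg_at(p2,gate), pkg_at(p5,hub)}, require {truck_at(t2,hub)}
    → {pkg_at(p2,gate), pkg_at(p5,hub), truck_at(t2,hub)}
  through step 3 (drive(t2,whs2,hub)): drop {truck_at(t2,hub)}, keep {pkg_at(p2,gate), pkg_at(p5,hub)}, require {truck_at(t2,whs2)}
    → {pkg_at(p2,gate), pkg_at(p5,hub), truck_at(t2,whs2)}
  through step 2 (drive(t2,hub,whs2)): drop {truck_at(t2,whs2)}, keep {pkg_at(p2,gate), pkg_at(p5,hub)}, require {truck_at(t2,hub)}
    → {pkg_at(p2,gate), pkg_at(p5,hub), truck_at(t2,hub)}
  through step 1 (unload(p5,t2,hub)): drop {pkg_at(p5,hub)}, keep {pkg_at(p2,gate), truck_at(t2,hub)}, require {in(p5,t2), truck_at(t2,hub)}
    → {in(p5,t2), pkg_at(p2,gate), truck_at(t2,hub)}

== RESULT ==
["in(p5,t2)", "pkg_at(p2,gate)", "truck_at(t2,hub)"]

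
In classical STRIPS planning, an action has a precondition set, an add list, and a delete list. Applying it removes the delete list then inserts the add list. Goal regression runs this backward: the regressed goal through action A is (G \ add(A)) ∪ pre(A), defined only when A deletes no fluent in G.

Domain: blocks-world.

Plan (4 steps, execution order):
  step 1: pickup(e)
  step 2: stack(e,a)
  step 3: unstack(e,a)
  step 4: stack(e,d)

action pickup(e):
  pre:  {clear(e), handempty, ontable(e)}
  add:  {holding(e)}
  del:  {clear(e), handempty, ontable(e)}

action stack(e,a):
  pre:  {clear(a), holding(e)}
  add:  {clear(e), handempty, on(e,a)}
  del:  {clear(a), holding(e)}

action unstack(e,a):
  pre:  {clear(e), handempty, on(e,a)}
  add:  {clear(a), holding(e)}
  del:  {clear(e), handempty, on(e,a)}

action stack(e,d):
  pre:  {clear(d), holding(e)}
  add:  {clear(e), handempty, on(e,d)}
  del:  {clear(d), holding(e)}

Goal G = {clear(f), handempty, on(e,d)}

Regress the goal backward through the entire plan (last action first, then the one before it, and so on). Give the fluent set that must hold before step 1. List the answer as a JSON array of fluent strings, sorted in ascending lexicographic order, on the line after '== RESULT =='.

Regress step by step:
  through step 4 (stack(e,d)): drop {handempty, on(e,d)}, keep {clear(f)}, require {clear(d), holding(e)}
    → {clear(d), clear(f), holding(e)}
  through step 3 (unstack(e,a)): drop {holding(e)}, keep {clear(d), clear(f)}, require {clear(e), handempty, on(e,a)}
    → {clear(d), clear(e), clear(f), handempty, on(e,a)}
  through step 2 (stack(e,a)): drop {clear(e), handempty, on(e,a)}, keep {clear(d), clear(f)}, require {clear(a), holding(e)}
    → {clear(a), clear(d), clear(f), holding(e)}
  through step 1 (pickup(e)): drop {holding(e)}, keep {clear(a), clear(d), clear(f)}, require {clear(e), handempty, ontable(e)}
    → {clear(a), clear(d), clear(e), clear(f), handempty, ontable(e)}

== RESULT ==
["clear(a)", "clear(d)", "clear(e)", "clear(f)", "handempty", "ontable(e)"]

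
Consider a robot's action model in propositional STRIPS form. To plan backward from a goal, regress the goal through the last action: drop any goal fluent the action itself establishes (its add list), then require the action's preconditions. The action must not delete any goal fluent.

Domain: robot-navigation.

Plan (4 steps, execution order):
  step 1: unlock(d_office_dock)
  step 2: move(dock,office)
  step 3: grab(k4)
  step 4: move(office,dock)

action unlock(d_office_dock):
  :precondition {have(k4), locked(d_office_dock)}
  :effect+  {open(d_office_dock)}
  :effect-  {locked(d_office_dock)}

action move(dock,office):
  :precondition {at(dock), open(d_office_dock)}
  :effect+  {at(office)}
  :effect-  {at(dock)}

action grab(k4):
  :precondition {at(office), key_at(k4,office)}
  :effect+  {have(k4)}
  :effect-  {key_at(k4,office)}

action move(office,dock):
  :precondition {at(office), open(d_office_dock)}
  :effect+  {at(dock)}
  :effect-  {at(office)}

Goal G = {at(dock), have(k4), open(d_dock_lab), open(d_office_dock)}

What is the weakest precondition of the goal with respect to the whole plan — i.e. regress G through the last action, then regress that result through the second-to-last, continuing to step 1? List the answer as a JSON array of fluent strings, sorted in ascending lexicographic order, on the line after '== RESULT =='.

Regress step by step:
  through step 4 (move(office,dock)): drop {at(dock)}, keep {have(k4), open(d_dock_lab), open(d_office_dock)}, require {at(office), open(d_office_dock)}
    → {at(office), have(k4), open(d_dock_lab), open(d_office_dock)}
  through step 3 (grab(k4)): drop {have(k4)}, keep {at(office), open(d_dock_lab), open(d_office_dock)}, require {at(office), key_at(k4,office)}
    → {at(office), key_at(k4,office), open(d_dock_lab), open(d_office_dock)}
  through step 2 (move(dock,office)): drop {at(office)}, keep {key_at(k4,office), open(d_dock_lab), open(d_office_dock)}, require {at(dock), open(d_office_dock)}
    → {at(dock), key_at(k4,office), open(d_dock_lab), open(d_office_dock)}
  through step 1 (unlock(d_office_dock)): drop {open(d_office_dock)}, keep {at(dock), key_at(k4,office), open(d_dock_lab)}, require {have(k4), locked(d_office_dock)}
    → {at(dock), have(k4), key_at(k4,office), locked(d_office_dock), open(d_dock_lab)}

== RESULT ==
["at(dock)", "have(k4)", "key_at(k4,office)", "locked(d_office_dock)", "open(d_dock_lab)"]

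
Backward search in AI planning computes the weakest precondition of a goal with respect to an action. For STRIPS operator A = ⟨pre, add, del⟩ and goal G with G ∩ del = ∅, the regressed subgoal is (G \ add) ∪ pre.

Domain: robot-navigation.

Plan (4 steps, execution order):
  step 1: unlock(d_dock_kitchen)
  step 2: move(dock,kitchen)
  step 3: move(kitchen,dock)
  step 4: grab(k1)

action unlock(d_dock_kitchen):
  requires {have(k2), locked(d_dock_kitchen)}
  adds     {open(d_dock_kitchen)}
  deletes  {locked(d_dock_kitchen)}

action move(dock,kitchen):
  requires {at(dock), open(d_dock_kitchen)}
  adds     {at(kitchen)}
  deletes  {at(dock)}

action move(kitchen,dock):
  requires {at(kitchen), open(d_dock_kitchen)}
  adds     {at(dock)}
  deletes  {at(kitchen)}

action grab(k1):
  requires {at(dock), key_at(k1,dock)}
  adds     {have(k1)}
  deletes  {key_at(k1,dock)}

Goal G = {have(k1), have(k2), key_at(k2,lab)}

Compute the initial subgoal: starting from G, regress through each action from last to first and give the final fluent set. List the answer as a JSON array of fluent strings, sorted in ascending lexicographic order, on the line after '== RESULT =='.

Work backward from the goal:
  through step 4 (grab(k1)): drop {have(k1)}, keep {have(k2), key_at(k2,lab)}, require {at(dock), key_at(k1,dock)}
    → {at(dock), have(k2), key_at(k1,dock), key_at(k2,lab)}
  through step 3 (move(kitchen,dock)): drop {at(dock)}, keep {have(k2), key_at(k1,dock), key_at(k2,lab)}, require {at(kitchen), open(d_dock_kitchen)}
    → {at(kitchen), have(k2), key_at(k1,dock), key_at(k2,lab), open(d_dock_kitchen)}
  through step 2 (move(dock,kitchen)): drop {at(kitchen)}, keep {have(k2), key_at(k1,dock), key_at(k2,lab), open(d_dock_kitchen)}, require {at(dock), open(d_dock_kitchen)}
    → {at(dock), have(k2), key_at(k1,dock), key_at(k2,lab), open(d_dock_kitchen)}
  through step 1 (unlock(d_dock_kitchen)): drop {open(d_dock_kitchen)}, keep {at(dock), have(k2), key_at(k1,dock), key_at(k2,lab)}, require {have(k2), locked(d_dock_kitchen)}
    → {at(dock), have(k2), key_at(k1,dock), key_at(k2,lab), locked(d_dock_kitchen)}

== RESULT ==
["at(dock)", "have(k2)", "key_at(k1,dock)", "key_at(k2,lab)", "locked(d_dock_kitchen)"]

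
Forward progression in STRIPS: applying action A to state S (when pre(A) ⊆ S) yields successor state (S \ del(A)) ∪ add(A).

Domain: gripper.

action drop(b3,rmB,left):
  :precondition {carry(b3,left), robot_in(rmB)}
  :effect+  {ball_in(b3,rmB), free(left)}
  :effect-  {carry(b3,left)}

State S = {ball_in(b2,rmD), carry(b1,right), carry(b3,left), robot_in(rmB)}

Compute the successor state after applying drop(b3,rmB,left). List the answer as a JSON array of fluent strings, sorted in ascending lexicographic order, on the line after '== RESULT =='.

Progress:
  pre ⊆ S: {carry(b3,left), robot_in(rmB)} ⊆ S  — applicable
  S \ del = {ball_in(b2,rmD), carry(b1,right), robot_in(rmB)}
  ∪ add   = {ball_in(b2,rmD), ball_in(b3,rmB), carry(b1,right), free(left), robot_in(rmB)}

== RESULT ==
["ball_in(b2,rmD)", "ball_in(b3,rmB)", "carry(b1,right)", "free(left)", "robot_in(rmB)"]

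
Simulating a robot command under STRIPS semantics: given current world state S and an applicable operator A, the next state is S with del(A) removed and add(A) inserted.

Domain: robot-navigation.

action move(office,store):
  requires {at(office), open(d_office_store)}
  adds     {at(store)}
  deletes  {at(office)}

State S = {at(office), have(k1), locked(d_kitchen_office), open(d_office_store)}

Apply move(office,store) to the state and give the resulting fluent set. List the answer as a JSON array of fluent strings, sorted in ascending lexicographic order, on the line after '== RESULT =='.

Progress:
  pre ⊆ S: {at(office), open(d_office_store)} ⊆ S  — applicable
  S \ del = {have(k1), locked(d_kitchen_office), open(d_office_store)}
  ∪ add   = {at(store), have(k1), locked(d_kitchen_office), open(d_office_store)}

== RESULT ==
["at(store)", "have(k1)", "locked(d_kitchen_office)", "open(d_office_store)"]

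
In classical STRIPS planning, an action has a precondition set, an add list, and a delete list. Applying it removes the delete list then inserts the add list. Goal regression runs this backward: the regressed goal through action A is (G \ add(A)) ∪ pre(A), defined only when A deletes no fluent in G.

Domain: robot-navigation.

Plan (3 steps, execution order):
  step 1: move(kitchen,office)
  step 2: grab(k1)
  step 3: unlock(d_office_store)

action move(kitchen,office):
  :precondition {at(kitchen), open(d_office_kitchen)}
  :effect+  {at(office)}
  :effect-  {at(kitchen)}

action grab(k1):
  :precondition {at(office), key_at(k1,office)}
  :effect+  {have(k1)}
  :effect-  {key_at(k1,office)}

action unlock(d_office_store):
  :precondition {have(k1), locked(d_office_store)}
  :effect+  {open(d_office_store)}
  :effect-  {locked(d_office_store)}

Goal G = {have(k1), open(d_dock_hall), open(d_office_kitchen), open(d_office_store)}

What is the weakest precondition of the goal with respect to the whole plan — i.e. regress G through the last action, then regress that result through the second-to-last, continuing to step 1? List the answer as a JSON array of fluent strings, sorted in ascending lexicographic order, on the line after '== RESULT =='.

Regress step by step:
  through step 3 (unlock(d_office_store)): drop {open(d_office_store)}, keep {have(k1), open(d_dock_hall), open(d_office_kitchen)}, require {have(k1), locked(d_office_store)}
    → {have(k1), locked(d_office_store), open(d_dock_hall), open(d_office_kitchen)}
  through step 2 (grab(k1)): drop {have(k1)}, keep {locked(d_office_store), open(d_dock_hall), open(d_office_kitchen)}, require {at(office), key_at(k1,office)}
    → {at(office), key_at(k1,office), locked(d_office_store), open(d_dock_hall), open(d_office_kitchen)}
  through step 1 (move(kitchen,office)): drop {at(office)}, keep {key_at(k1,office), locked(d_office_store), open(d_dock_hall), open(d_office_kitchen)}, require {at(kitchen), open(d_office_kitchen)}
    → {at(kitchen), key_at(k1,office), locked(d_office_store), open(d_dock_hall), open(d_office_kitchen)}

== RESULT ==
["at(kitchen)", "key_at(k1,office)", "locked(d_office_store)", "open(d_dock_hall)", "open(d_office_kitchen)"]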